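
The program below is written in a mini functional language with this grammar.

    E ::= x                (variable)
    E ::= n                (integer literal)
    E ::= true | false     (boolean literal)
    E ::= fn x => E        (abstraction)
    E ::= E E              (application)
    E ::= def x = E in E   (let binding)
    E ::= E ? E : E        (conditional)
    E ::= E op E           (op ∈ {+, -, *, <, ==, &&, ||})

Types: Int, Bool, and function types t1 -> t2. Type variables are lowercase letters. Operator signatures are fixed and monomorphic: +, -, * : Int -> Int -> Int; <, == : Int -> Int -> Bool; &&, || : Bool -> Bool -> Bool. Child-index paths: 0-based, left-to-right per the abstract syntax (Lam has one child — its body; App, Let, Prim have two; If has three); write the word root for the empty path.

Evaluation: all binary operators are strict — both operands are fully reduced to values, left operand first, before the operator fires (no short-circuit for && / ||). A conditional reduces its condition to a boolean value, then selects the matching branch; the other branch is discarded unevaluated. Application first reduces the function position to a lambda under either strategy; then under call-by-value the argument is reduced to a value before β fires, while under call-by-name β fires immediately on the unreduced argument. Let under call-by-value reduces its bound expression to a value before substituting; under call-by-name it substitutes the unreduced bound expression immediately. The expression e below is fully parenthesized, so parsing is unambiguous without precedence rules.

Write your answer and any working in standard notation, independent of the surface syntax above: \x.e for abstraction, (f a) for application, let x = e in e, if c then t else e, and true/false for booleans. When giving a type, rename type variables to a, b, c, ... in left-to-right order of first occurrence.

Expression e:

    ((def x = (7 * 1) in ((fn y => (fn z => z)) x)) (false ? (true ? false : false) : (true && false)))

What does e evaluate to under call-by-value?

Answer: false

Derivation:
step 0: ((let x = (7 * 1) in ((\y.(\z.z)) x)) (if false then (if true then false else false) else (true && false)))
step 1: [delta@0.0] ((let x = 7 in ((\y.(\z.z)) x)) (if false then (if true then false else false) else (true && false)))
step 2: [let@0] (((\y.(\z.z)) 7) (if false then (if true then false else false) else (true && false)))
step 3: [beta@0] ((\z.z) (if false then (if true then false else false) else (true && false)))
step 4: [if@1] ((\z.z) (true && false))
step 5: [delta@1] ((\z.z) false)
step 6: [beta@root] false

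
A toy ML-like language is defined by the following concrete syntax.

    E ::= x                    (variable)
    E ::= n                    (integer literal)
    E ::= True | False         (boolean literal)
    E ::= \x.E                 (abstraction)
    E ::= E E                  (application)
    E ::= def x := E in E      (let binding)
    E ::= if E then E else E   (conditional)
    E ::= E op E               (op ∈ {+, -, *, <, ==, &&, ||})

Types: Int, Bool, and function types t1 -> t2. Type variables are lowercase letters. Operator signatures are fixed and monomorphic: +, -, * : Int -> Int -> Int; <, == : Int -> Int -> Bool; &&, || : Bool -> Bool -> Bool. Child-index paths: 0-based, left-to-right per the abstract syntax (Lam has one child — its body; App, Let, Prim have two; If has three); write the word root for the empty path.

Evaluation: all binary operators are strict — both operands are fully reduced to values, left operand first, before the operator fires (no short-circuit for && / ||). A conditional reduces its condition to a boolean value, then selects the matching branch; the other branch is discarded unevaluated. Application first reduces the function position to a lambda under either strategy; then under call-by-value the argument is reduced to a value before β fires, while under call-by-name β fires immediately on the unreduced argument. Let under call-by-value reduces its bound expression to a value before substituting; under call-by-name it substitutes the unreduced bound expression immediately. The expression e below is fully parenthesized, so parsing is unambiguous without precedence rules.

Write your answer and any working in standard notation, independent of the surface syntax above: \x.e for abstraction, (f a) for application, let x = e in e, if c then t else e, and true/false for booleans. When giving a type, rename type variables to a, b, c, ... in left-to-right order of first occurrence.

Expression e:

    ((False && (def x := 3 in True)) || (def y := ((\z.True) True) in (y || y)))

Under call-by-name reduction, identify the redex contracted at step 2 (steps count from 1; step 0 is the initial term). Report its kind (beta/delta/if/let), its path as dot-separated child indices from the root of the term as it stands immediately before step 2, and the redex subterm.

Answer: delta at 0 : (false && true)

Working:
step 0: ((false && (let x = 3 in true)) || (let y = ((\z.true) true) in (y || y)))
step 1: [let@0.1] ((false && true) || (let y = ((\z.true) true) in (y || y)))
step 2: [delta@0] (false || (let y = ((\z.true) true) in (y || y)))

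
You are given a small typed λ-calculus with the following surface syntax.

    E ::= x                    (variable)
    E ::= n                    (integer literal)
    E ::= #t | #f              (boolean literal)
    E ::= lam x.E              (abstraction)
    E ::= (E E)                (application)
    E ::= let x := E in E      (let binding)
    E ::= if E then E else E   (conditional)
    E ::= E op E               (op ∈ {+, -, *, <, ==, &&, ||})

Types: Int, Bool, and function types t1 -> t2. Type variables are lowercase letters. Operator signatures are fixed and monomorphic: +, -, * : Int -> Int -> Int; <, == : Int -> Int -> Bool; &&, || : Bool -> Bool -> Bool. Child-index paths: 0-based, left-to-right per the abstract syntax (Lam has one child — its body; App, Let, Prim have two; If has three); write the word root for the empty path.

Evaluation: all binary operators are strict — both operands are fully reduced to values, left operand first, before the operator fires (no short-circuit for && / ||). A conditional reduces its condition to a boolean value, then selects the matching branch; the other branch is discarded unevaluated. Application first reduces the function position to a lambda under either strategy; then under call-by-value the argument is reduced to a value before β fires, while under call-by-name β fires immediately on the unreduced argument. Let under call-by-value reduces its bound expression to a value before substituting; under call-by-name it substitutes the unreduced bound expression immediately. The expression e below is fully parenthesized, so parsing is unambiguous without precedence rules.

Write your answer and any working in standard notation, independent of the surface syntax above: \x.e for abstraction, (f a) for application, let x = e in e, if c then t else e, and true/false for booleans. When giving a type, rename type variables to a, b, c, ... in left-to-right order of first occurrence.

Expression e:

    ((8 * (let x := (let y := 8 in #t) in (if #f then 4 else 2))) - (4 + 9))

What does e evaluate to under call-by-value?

Answer: 3

Working:
step 0: ((8 * (let x = (let y = 8 in true) in (if false then 4 else 2))) - (4 + 9))
step 1: [let@0.1.0] ((8 * (let x = true in (if false then 4 else 2))) - (4 + 9))
step 2: [let@0.1] ((8 * (if false then 4 else 2)) - (4 + 9))
step 3: [if@0.1] ((8 * 2) - (4 + 9))
step 4: [delta@0] (16 - (4 + 9))
step 5: [delta@1] (16 - 13)
step 6: [delta@root] 3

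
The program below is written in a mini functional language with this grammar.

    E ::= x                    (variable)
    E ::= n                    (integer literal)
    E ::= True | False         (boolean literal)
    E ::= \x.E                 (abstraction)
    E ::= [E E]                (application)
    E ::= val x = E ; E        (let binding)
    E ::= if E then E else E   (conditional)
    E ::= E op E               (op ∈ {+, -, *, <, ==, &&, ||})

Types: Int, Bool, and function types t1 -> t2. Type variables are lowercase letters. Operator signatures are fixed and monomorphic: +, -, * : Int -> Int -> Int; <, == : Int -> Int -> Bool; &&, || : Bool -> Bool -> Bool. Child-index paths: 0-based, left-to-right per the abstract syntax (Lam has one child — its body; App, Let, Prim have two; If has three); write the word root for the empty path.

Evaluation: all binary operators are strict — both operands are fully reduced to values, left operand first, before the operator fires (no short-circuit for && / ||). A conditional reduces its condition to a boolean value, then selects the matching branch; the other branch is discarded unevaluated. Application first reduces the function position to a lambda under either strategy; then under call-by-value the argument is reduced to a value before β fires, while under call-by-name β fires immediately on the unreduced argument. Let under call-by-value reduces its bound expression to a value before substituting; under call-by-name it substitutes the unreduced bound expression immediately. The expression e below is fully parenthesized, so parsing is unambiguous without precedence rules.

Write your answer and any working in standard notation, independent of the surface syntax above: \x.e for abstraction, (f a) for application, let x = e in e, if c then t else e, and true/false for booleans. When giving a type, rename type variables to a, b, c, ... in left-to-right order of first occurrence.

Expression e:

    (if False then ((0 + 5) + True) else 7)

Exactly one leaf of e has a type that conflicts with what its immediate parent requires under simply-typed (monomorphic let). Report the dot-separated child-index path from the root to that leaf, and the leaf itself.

Answer: 1.1 : true

Trace:
  unify Bool ~ Bool
  unify Int ~ Int
  unify Int ~ Int
  unify Int ~ Int
  unify Bool ~ Int
  FAIL: mismatch Bool ~ Int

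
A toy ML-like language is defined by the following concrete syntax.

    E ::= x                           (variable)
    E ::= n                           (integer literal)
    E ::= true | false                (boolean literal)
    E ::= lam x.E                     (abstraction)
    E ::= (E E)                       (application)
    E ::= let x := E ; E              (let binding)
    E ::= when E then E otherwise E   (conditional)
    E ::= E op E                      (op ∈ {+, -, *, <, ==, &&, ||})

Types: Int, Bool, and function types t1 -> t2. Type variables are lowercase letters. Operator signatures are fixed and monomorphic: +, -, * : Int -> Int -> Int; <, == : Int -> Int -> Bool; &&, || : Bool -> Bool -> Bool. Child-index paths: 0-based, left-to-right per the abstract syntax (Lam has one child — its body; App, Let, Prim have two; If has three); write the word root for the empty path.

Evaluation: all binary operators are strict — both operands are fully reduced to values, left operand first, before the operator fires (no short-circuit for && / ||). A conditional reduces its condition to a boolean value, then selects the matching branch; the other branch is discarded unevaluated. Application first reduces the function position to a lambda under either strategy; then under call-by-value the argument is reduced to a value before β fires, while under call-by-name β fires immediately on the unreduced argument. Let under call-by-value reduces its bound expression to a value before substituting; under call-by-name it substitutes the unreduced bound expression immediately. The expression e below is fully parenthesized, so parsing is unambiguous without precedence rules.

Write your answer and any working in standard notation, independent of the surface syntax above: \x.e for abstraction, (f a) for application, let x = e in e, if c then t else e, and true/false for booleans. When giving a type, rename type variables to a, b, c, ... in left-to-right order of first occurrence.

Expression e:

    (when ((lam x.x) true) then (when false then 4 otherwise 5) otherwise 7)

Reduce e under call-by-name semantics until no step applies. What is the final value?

Answer: 5

Working:
step 0: (if ((\x.x) true) then (if false then 4 else 5) else 7)
step 1: [beta@0] (if true then (if false then 4 else 5) else 7)
step 2: [if@root] (if false then 4 else 5)
step 3: [if@root] 5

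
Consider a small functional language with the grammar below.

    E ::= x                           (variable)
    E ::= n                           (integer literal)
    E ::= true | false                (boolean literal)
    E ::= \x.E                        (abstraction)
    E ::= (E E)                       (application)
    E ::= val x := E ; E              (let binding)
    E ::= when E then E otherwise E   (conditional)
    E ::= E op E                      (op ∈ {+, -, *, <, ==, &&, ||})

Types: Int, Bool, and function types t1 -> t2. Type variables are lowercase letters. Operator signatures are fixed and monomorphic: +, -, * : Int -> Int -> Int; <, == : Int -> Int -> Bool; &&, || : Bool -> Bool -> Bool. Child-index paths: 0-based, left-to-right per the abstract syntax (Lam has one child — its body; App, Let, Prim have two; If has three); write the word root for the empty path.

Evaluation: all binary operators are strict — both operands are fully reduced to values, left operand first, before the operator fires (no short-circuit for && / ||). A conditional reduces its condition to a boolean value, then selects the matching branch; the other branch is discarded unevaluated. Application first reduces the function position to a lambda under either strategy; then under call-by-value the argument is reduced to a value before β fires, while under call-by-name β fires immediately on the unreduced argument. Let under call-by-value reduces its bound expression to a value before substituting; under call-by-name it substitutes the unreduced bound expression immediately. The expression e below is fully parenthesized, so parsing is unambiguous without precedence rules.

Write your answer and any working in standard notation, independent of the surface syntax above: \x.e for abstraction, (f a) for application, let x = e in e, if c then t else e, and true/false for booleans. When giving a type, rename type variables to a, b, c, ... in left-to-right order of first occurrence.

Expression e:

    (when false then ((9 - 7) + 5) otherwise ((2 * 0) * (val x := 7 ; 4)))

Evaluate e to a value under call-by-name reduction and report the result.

Answer: 0

Trace:
step 0: (if false then ((9 - 7) + 5) else ((2 * 0) * (let x = 7 in 4)))
step 1: [if@root] ((2 * 0) * (let x = 7 in 4))
step 2: [delta@0] (0 * (let x = 7 in 4))
step 3: [let@1] (0 * 4)
step 4: [delta@root] 0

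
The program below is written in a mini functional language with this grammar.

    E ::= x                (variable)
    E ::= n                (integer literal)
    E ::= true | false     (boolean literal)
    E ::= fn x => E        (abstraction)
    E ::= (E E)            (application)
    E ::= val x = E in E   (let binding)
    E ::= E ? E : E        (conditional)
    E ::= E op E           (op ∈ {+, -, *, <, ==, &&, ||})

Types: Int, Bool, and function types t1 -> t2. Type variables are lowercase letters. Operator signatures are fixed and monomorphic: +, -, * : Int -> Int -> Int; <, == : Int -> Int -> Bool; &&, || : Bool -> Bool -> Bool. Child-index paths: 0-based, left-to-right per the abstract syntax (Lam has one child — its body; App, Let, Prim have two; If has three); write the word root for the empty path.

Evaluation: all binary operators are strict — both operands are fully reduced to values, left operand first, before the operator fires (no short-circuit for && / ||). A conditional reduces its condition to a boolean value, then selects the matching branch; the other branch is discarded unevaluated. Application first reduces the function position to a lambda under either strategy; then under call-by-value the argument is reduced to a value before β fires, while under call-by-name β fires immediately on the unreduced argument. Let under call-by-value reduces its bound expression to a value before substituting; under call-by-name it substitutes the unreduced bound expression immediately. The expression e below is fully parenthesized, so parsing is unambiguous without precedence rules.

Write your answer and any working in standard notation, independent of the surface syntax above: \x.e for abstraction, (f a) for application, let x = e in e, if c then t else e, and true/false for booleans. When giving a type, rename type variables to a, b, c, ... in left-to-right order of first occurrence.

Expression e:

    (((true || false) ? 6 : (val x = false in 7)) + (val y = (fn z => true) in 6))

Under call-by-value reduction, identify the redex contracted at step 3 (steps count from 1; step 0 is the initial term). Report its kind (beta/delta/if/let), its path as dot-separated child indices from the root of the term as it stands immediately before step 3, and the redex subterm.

Answer: let at 1 : (let y = (\z.true) in 6)

Derivation:
step 0: ((if (true || false) then 6 else (let x = false in 7)) + (let y = (\z.true) in 6))
step 1: [delta@0.0] ((if true then 6 else (let x = false in 7)) + (let y = (\z.true) in 6))
step 2: [if@0] (6 + (let y = (\z.true) in 6))
step 3: [let@1] (6 + 6)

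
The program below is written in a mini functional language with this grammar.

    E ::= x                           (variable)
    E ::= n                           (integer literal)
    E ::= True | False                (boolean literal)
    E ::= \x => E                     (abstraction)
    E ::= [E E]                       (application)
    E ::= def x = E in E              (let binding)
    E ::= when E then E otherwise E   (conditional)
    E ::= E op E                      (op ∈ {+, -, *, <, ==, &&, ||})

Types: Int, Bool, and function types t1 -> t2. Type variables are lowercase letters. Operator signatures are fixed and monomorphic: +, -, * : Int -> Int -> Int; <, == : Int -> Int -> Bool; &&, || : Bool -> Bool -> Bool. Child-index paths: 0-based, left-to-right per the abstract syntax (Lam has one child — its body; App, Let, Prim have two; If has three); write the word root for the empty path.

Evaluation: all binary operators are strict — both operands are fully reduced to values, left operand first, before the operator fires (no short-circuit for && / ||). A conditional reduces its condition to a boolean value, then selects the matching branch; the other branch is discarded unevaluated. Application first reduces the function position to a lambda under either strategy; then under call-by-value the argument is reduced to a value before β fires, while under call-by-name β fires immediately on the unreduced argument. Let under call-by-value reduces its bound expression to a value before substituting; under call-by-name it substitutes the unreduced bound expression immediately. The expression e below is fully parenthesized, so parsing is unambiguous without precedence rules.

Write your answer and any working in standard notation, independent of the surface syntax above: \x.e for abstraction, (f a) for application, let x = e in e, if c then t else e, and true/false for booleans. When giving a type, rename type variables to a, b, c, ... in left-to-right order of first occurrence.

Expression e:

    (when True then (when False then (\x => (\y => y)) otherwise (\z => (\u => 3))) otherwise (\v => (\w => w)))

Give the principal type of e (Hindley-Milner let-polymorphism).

Answer: a -> Int -> Int

Derivation:
  unify Bool ~ Bool
  unify Bool ~ Bool
y : b
\y._ : b -> b
\x._ : a -> b -> b
\u._ : d -> Int
\z._ : c -> d -> Int
  unify a -> b -> b ~ c -> d -> Int
  unify a ~ c
  unify b -> b ~ d -> Int
  unify b ~ d
  unify d ~ Int
w : f
\w._ : f -> f
\v._ : e -> f -> f
  unify c -> Int -> Int ~ e -> f -> f
  unify c ~ e
  unify Int -> Int ~ f -> f
  unify Int ~ f
  unify Int ~ Int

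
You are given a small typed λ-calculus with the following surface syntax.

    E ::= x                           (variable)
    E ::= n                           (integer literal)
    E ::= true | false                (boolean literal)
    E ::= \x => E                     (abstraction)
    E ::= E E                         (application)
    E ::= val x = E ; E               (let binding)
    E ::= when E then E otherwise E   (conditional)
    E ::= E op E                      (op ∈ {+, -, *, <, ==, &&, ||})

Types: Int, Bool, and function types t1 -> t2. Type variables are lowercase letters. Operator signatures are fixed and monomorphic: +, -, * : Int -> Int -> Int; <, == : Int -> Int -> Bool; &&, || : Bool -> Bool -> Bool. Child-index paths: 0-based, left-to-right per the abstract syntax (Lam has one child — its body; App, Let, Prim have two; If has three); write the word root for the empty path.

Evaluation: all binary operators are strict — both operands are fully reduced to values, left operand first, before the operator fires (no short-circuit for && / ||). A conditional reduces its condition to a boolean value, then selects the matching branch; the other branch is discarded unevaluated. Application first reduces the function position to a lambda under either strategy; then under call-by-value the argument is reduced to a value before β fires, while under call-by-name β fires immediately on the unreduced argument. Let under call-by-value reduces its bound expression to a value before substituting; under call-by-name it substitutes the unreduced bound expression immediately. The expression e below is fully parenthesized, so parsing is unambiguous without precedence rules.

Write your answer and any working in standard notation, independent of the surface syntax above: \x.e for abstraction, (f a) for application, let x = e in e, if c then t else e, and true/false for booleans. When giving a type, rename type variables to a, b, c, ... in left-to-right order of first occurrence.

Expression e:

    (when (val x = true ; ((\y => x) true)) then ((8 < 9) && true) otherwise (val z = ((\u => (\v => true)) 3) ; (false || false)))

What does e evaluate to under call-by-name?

Answer: true

Trace:
step 0: (if (let x = true in ((\y.x) true)) then ((8 < 9) && true) else (let z = ((\u.(\v.true)) 3) in (false || false)))
step 1: [let@0] (if ((\y.true) true) then ((8 < 9) && true) else (let z = ((\u.(\v.true)) 3) in (false || false)))
step 2: [beta@0] (if true then ((8 < 9) && true) else (let z = ((\u.(\v.true)) 3) in (false || false)))
step 3: [if@root] ((8 < 9) && true)
step 4: [delta@0] (true && true)
step 5: [delta@root] true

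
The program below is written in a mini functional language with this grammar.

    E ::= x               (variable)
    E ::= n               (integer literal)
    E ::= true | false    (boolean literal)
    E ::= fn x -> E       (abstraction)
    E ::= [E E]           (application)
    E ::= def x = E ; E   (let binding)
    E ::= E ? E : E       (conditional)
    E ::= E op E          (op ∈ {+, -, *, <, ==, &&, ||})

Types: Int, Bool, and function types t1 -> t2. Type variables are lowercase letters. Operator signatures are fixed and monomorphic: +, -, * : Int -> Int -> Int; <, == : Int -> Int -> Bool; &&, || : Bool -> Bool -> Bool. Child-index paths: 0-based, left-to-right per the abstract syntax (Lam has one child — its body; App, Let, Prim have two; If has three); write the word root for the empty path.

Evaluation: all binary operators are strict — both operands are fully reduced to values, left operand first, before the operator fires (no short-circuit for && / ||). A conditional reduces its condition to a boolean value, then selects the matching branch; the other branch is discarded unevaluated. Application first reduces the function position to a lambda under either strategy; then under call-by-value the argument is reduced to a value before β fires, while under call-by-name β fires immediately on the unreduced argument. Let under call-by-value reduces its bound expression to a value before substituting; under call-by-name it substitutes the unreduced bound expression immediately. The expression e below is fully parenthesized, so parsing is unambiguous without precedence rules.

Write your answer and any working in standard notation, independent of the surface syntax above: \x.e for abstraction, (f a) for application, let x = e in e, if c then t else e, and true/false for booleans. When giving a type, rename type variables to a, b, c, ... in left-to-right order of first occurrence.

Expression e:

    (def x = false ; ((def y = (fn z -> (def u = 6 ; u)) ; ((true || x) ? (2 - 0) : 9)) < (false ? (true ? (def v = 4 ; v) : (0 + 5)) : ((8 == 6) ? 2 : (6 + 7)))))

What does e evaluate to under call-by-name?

Trace:
step 0: (let x = false in ((let y = (\z.(let u = 6 in u)) in (if (true || x) then (2 - 0) else 9)) < (if false then (if true then (let v = 4 in v) else (0 + 5)) else (if (8 == 6) then 2 else (6 + 7)))))
step 1: [let@root] ((let y = (\z.(let u = 6 in u)) in (if (true || false) then (2 - 0) else 9)) < (if false then (if true then (let v = 4 in v) else (0 + 5)) else (if (8 == 6) then 2 else (6 + 7))))
step 2: [let@0] ((if (true || false) then (2 - 0) else 9) < (if false then (if true then (let v = 4 in v) else (0 + 5)) else (if (8 == 6) then 2 else (6 + 7))))
step 3: [delta@0.0] ((if true then (2 - 0) else 9) < (if false then (if true then (let v = 4 in v) else (0 + 5)) else (if (8 == 6) then 2 else (6 + 7))))
step 4: [if@0] ((2 - 0) < (if false then (if true then (let v = 4 in v) else (0 + 5)) else (if (8 == 6) then 2 else (6 + 7))))
step 5: [delta@0] (2 < (if false then (if true then (let v = 4 in v) else (0 + 5)) else (if (8 == 6) then 2 else (6 + 7))))
step 6: [if@1] (2 < (if (8 == 6) then 2 else (6 + 7)))
step 7: [delta@1.0] (2 < (if false then 2 else (6 + 7)))
step 8: [if@1] (2 < (6 + 7))
step 9: [delta@1] (2 < 13)
step 10: [delta@root] true

Answer: true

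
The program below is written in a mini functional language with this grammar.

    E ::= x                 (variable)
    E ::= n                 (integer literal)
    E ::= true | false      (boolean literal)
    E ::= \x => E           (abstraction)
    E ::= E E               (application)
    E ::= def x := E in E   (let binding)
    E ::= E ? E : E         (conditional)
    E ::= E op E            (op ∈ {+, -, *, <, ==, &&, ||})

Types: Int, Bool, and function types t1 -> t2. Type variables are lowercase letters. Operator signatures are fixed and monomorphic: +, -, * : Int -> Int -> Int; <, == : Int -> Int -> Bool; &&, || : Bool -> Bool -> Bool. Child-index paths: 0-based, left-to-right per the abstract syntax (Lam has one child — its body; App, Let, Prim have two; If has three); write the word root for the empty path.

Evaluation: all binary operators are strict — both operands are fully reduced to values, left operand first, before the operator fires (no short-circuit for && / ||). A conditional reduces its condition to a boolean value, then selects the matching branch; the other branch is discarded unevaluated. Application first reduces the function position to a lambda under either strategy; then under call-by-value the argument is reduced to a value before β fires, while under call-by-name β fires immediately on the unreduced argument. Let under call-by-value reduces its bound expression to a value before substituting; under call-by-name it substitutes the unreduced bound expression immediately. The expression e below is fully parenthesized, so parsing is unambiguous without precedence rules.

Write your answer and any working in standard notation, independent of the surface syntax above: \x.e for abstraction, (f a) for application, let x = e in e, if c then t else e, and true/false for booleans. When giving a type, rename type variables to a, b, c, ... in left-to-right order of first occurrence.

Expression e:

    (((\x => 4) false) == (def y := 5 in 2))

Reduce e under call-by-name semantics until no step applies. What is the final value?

Answer: false

Derivation:
step 0: (((\x.4) false) == (let y = 5 in 2))
step 1: [beta@0] (4 == (let y = 5 in 2))
step 2: [let@1] (4 == 2)
step 3: [delta@root] false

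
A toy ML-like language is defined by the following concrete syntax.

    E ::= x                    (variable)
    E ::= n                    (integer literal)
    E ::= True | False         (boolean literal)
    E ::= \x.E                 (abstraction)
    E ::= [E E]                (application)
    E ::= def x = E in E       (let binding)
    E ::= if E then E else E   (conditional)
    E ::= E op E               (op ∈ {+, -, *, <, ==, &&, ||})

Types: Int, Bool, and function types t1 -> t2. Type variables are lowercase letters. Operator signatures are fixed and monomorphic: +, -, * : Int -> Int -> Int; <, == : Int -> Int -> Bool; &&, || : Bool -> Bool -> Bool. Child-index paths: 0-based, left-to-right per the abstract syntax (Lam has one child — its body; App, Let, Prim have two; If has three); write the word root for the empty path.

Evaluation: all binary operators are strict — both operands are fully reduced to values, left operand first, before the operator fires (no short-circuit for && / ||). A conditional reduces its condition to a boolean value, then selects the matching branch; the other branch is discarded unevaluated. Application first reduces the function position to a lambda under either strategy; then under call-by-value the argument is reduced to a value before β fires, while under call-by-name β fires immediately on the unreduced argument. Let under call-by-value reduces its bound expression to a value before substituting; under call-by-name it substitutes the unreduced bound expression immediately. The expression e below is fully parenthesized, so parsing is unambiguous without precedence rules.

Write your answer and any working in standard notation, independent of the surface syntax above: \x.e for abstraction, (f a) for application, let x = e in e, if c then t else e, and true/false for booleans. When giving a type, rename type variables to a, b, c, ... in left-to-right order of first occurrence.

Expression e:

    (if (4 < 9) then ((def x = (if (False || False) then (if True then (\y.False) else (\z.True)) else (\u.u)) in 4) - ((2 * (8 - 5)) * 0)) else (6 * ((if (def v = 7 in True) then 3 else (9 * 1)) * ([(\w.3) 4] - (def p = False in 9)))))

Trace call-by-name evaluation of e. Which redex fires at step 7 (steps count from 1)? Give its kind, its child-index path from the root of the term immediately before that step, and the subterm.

Answer: delta at root : (4 - 0)

Derivation:
step 0: (if (4 < 9) then ((let x = (if (false || false) then (if true then (\y.false) else (\z.true)) else (\u.u)) in 4) - ((2 * (8 - 5)) * 0)) else (6 * ((if (let v = 7 in true) then 3 else (9 * 1)) * (((\w.3) 4) - (let p = false in 9)))))
step 1: [delta@0] (if true then ((let x = (if (false || false) then (if true then (\y.false) else (\z.true)) else (\u.u)) in 4) - ((2 * (8 - 5)) * 0)) else (6 * ((if (let v = 7 in true) then 3 else (9 * 1)) * (((\w.3) 4) - (let p = false in 9)))))
step 2: [if@root] ((let x = (if (false || false) then (if true then (\y.false) else (\z.true)) else (\u.u)) in 4) - ((2 * (8 - 5)) * 0))
step 3: [let@0] (4 - ((2 * (8 - 5)) * 0))
step 4: [delta@1.0.1] (4 - ((2 * 3) * 0))
step 5: [delta@1.0] (4 - (6 * 0))
step 6: [delta@1] (4 - 0)
step 7: [delta@root] 4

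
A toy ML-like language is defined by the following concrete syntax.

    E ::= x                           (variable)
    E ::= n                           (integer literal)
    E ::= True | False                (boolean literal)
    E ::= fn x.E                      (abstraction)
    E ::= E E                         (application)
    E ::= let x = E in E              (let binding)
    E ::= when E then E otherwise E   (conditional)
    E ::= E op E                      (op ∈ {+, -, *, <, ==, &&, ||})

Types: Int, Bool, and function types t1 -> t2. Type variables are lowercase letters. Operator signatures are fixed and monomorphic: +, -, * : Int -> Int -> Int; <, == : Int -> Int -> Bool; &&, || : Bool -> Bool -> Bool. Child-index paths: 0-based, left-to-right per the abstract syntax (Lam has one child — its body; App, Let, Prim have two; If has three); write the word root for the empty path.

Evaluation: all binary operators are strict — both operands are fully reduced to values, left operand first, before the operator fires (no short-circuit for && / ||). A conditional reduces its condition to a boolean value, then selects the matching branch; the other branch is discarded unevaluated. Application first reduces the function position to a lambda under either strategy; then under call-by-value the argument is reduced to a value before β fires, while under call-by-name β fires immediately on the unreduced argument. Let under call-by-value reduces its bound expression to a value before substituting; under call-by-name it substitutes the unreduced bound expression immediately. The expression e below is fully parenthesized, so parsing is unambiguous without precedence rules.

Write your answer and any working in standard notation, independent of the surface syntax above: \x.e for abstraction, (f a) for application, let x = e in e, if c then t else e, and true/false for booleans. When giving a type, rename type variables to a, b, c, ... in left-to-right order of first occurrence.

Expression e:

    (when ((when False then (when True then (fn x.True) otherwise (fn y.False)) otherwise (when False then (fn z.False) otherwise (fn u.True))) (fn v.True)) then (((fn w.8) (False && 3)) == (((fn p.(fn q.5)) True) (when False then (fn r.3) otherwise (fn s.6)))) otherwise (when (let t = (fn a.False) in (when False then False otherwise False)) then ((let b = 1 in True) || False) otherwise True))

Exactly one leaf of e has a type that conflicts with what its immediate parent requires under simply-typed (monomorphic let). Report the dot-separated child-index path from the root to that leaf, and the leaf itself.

Derivation:
  unify Bool ~ Bool
  unify Bool ~ Bool
\x._ : a -> Bool
\y._ : b -> Bool
  unify a -> Bool ~ b -> Bool
  unify a ~ b
  unify Bool ~ Bool
  unify Bool ~ Bool
\z._ : c -> Bool
\u._ : d -> Bool
  unify c -> Bool ~ d -> Bool
  unify c ~ d
  unify Bool ~ Bool
  unify b -> Bool ~ d -> Bool
  unify b ~ d
  unify Bool ~ Bool
\v._ : e -> Bool
  unify d -> Bool ~ (e -> Bool) -> f
  unify d ~ e -> Bool
  unify Bool ~ f
_ _ : Bool
  unify Bool ~ Bool
\w._ : g -> Int
  unify Bool ~ Bool
  unify Int ~ Bool
  FAIL: mismatch Int ~ Bool

Answer: 1.0.1.1 : 3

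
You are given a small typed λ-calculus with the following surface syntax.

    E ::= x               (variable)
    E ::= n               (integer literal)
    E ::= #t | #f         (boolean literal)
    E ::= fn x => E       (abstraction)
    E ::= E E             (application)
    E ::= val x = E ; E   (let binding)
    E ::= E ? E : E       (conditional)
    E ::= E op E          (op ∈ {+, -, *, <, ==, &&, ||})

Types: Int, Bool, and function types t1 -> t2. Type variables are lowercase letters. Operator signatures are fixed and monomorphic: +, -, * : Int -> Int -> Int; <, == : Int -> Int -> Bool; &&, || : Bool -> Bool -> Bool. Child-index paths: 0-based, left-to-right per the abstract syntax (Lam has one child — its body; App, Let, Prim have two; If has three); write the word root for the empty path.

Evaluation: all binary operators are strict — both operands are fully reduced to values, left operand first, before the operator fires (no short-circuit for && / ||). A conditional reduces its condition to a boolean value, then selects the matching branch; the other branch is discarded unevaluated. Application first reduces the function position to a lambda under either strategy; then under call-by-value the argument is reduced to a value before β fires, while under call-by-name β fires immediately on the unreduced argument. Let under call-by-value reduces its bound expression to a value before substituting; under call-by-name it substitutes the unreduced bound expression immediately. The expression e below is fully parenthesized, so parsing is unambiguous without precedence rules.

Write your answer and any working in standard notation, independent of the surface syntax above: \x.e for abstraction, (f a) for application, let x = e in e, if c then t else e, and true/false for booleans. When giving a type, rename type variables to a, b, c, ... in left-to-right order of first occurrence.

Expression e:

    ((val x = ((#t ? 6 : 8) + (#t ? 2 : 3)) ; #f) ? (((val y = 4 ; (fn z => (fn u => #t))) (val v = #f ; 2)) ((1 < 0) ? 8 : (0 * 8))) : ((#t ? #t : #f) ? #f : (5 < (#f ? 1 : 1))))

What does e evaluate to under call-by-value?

Trace:
step 0: (if (let x = ((if true then 6 else 8) + (if true then 2 else 3)) in false) then (((let y = 4 in (\z.(\u.true))) (let v = false in 2)) (if (1 < 0) then 8 else (0 * 8))) else (if (if true then true else false) then false else (5 < (if false then 1 else 1))))
step 1: [if@0.0.0] (if (let x = (6 + (if true then 2 else 3)) in false) then (((let y = 4 in (\z.(\u.true))) (let v = false in 2)) (if (1 < 0) then 8 else (0 * 8))) else (if (if true then true else false) then false else (5 < (if false then 1 else 1))))
step 2: [if@0.0.1] (if (let x = (6 + 2) in false) then (((let y = 4 in (\z.(\u.true))) (let v = false in 2)) (if (1 < 0) then 8 else (0 * 8))) else (if (if true then true else false) then false else (5 < (if false then 1 else 1))))
step 3: [delta@0.0] (if (let x = 8 in false) then (((let y = 4 in (\z.(\u.true))) (let v = false in 2)) (if (1 < 0) then 8 else (0 * 8))) else (if (if true then true else false) then false else (5 < (if false then 1 else 1))))
step 4: [let@0] (if false then (((let y = 4 in (\z.(\u.true))) (let v = false in 2)) (if (1 < 0) then 8 else (0 * 8))) else (if (if true then true else false) then false else (5 < (if false then 1 else 1))))
step 5: [if@root] (if (if true then true else false) then false else (5 < (if false then 1 else 1)))
step 6: [if@0] (if true then false else (5 < (if false then 1 else 1)))
step 7: [if@root] false

Answer: false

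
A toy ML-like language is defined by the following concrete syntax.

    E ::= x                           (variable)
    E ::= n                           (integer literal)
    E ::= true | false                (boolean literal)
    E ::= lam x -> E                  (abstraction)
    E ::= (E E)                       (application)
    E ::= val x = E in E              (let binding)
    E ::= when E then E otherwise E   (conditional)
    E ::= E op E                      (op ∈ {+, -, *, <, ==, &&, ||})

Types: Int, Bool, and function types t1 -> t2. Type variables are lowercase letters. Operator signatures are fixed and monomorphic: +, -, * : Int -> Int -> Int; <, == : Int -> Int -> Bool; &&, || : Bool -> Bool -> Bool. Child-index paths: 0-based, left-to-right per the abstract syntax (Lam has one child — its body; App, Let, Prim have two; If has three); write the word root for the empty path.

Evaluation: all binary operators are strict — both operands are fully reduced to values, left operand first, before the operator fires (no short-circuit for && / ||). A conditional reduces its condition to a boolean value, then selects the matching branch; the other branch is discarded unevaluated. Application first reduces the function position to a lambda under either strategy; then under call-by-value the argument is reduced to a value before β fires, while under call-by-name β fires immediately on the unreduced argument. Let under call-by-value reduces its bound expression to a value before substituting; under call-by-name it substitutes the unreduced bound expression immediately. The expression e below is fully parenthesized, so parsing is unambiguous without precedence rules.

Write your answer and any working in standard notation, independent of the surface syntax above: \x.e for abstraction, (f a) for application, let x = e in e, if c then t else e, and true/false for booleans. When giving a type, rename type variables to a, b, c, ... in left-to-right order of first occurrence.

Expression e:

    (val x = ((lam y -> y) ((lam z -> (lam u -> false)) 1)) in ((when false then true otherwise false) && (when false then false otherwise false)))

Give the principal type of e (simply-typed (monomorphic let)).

Answer: Bool

Working:
y : a
\y._ : a -> a
\u._ : c -> Bool
\z._ : b -> c -> Bool
  unify b -> c -> Bool ~ Int -> d
  unify b ~ Int
  unify c -> Bool ~ d
_ _ : c -> Bool
  unify a -> a ~ (c -> Bool) -> e
  unify a ~ c -> Bool
  unify c -> Bool ~ e
_ _ : c -> Bool
let x : c -> Bool
  unify Bool ~ Bool
  unify Bool ~ Bool
  unify Bool ~ Bool
  unify Bool ~ Bool
  unify Bool ~ Bool
  unify Bool ~ Bool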